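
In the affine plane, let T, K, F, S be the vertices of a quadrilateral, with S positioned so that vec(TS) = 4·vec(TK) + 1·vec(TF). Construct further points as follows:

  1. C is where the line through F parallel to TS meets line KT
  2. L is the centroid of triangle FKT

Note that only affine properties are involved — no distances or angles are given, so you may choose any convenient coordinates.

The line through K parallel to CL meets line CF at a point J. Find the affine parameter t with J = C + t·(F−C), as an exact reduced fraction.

t = -5/9

Assign T = (0, 0), K = (1, 0), F = (0, 1), S = (4, 1) — the answer is frame-independent, so this choice is without loss of generality.
1. C is where the line through F parallel to TS meets line KT ⇒ C = (-4, 0)
2. L is the centroid of triangle FKT ⇒ L = (1/3, 1/3)
through K parallel to CL: direction (13/3, 1/3); meets CF at J = (-56/9, -5/9)
J = C + t·(F−C) with t = -5/9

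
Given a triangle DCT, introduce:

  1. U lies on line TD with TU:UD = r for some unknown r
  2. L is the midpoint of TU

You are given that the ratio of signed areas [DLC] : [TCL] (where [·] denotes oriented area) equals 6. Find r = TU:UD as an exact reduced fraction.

r = 2/5

Set D = (0, 0), C = (1, 0), T = (0, 1); any affine frame gives the same invariant.
1. With TU:UD = r, write λ = r/(r+1) so U = T + λ·(D−T); U is affine-linear in λ
2. L is the midpoint of TU ⇒ L is an affine combination of earlier points and hence also affine-linear in λ
Every point depending on U is an affine combination of U and λ-independent points, so each such coordinate is linear in λ; the λ² term in each signed area is a multiple of (D−T)×(D−T) = 0, so 2·[DLC] and 2·[TCL] are each linear in λ. Evaluating at λ=0 and λ=1:
  2·[DLC] = 1/2·λ − 1,   2·[TCL] = -1/2·λ
So [DLC]:[TCL] = (1/2·λ − 1) / (-1/2·λ). Setting this equal to 6:
  1/2·λ − 1 = 6·(-1/2·λ)  ⇒  λ = 2/7
Then r = λ/(1−λ) = (2/7)/(5/7) = 2/5. Check: with r = 2/5, U = (0, 5/7) and [DLC]:[TCL] = 6 as required.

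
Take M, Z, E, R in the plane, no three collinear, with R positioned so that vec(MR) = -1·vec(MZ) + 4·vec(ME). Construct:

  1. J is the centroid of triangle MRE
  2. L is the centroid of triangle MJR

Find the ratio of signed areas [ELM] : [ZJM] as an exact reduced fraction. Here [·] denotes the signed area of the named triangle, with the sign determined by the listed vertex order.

Set M = (0, 0), Z = (1, 0), E = (0, 1), R = (-1, 4); any affine frame gives the same invariant.
1. J is the centroid of triangle MRE ⇒ J = (-1/3, 5/3)
2. L is the centroid of triangle MJR ⇒ L = (-4/9, 17/9)
2·[ELM] = 4/9, 2·[ZJM] = 5/3
[ELM]:[ZJM] = 4/9:5/3 = 4/15

[ELM]:[ZJM] = 4/15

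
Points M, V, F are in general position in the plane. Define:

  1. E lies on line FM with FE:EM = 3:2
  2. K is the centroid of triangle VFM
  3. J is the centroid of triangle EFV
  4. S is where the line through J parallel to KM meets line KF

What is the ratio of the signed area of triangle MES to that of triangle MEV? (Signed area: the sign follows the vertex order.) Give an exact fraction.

Assign M = (0, 0), V = (1, 0), F = (0, 1) — the answer is frame-independent, so this choice is without loss of generality.
1. E lies on line FM with FE:EM = 3:2 ⇒ E = (0, 2/5)
2. K is the centroid of triangle VFM ⇒ K = (1/3, 1/3)
3. J is the centroid of triangle EFV ⇒ J = (1/3, 7/15)
4. S is where the line through J parallel to KM meets line KF ⇒ S = (13/45, 19/45)
2·[MES] = -26/225, 2·[MEV] = -2/5
[MES]:[MEV] = -26/225:-2/5 = 13/45

[MES]:[MEV] = 13/45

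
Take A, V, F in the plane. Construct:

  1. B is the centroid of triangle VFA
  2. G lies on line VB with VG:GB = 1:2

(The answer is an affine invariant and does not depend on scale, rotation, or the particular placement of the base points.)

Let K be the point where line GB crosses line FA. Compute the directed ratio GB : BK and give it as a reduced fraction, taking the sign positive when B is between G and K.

Set A = (0, 0), V = (1, 0), F = (0, 1); any affine frame gives the same invariant.
1. B is the centroid of triangle VFA ⇒ B = (1/3, 1/3)
2. G lies on line VB with VG:GB = 1:2 ⇒ G = (7/9, 1/9)
line GB meets FA at K = (0, 1/2)
B = G + t·(K−G) with t = 4/7, so GB:BK = 4/7:3/7

GB:BK = 4/3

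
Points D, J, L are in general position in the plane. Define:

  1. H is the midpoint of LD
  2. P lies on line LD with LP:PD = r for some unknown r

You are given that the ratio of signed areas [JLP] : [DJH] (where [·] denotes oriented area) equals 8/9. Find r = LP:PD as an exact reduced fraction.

r = 4/5

Work in coordinates with D = (0, 0), J = (1, 0), L = (0, 1).
1. H is the midpoint of LD ⇒ H = (0, 1/2)
2. With LP:PD = r, write λ = r/(r+1) so P = L + λ·(D−L); P is affine-linear in λ
Every point depending on P is an affine combination of P and λ-independent points, so each such coordinate is linear in λ; the λ² term in each signed area is a multiple of (D−L)×(D−L) = 0, so 2·[JLP] and 2·[DJH] are each linear in λ. Evaluating at λ=0 and λ=1:
  2·[JLP] = λ,   2·[DJH] = 1/2
So [JLP]:[DJH] = (λ) / (1/2). Setting this equal to 8/9:
  λ = 8/9·(1/2)  ⇒  λ = 4/9
Then r = λ/(1−λ) = (4/9)/(5/9) = 4/5. Check: with r = 4/5, P = (0, 5/9) and [JLP]:[DJH] = 8/9 as required.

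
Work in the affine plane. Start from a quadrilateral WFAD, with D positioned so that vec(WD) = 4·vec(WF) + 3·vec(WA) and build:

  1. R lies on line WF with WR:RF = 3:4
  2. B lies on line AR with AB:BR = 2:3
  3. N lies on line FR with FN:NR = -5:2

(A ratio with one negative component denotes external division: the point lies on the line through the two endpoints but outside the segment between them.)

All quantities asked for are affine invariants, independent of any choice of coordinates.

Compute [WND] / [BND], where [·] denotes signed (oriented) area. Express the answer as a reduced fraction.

Assign W = (0, 0), F = (1, 0), A = (0, 1), D = (4, 3) — the answer is frame-independent, so this choice is without loss of generality.
1. R lies on line WF with WR:RF = 3:4 ⇒ R = (3/7, 0)
2. B lies on line AR with AB:BR = 2:3 ⇒ B = (6/35, 3/5)
3. N lies on line FR with FN:NR = -5:2 ⇒ N = (1/21, 0)
2·[WND] = 1/7, 2·[BND] = 2
[WND]:[BND] = 1/7:2 = 1/14

[WND]:[BND] = 1/14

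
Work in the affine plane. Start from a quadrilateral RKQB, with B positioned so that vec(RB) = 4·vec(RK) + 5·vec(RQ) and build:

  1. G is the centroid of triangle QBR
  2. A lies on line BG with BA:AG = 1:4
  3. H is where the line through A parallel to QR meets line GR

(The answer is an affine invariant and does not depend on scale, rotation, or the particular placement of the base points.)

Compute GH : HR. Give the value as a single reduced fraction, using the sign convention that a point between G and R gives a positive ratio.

Choose coordinates R = (0, 0), K = (1, 0), Q = (0, 1), B = (4, 5).
1. G is the centroid of triangle QBR ⇒ G = (4/3, 2)
2. A lies on line BG with BA:AG = 1:4 ⇒ A = (52/15, 22/5)
3. H is where the line through A parallel to QR meets line GR ⇒ H = (52/15, 26/5)
H = G + t·(R−G) with t = -8/5, so GH:HR = t:(1−t) = -8/5:13/5

GH:HR = -8/13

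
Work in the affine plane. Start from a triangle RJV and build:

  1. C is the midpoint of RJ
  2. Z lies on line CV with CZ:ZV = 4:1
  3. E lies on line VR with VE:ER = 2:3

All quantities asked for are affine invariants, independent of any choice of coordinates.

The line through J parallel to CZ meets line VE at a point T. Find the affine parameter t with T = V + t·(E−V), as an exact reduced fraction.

t = -5/2

Work in coordinates with R = (0, 0), J = (1, 0), V = (0, 1).
1. C is the midpoint of RJ ⇒ C = (1/2, 0)
2. Z lies on line CV with CZ:ZV = 4:1 ⇒ Z = (1/10, 4/5)
3. E lies on line VR with VE:ER = 2:3 ⇒ E = (0, 3/5)
through J parallel to CZ: direction (-2/5, 4/5); meets VE at T = (0, 2)
T = V + t·(E−V) with t = -5/2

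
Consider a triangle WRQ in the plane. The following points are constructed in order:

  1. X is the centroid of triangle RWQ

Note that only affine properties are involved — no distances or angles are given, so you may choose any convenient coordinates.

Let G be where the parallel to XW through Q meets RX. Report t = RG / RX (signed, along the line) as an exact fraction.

t = 2

Choose coordinates W = (0, 0), R = (1, 0), Q = (0, 1).
1. X is the centroid of triangle RWQ ⇒ X = (1/3, 1/3)
through Q parallel to XW: direction (-1/3, -1/3); meets RX at G = (-1/3, 2/3)
G = R + t·(X−R) with t = 2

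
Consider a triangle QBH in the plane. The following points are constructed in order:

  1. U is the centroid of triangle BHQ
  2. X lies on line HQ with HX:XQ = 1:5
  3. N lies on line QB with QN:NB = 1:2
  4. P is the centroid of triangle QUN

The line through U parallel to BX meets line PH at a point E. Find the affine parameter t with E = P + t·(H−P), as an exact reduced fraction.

Work in coordinates with Q = (0, 0), B = (1, 0), H = (0, 1).
1. U is the centroid of triangle BHQ ⇒ U = (1/3, 1/3)
2. X lies on line HQ with HX:XQ = 1:5 ⇒ X = (0, 5/6)
3. N lies on line QB with QN:NB = 1:2 ⇒ N = (1/3, 0)
4. P is the centroid of triangle QUN ⇒ P = (2/9, 1/9)
through U parallel to BX: direction (-1, 5/6); meets PH at E = (7/57, 29/57)
E = P + t·(H−P) with t = 17/38

t = 17/38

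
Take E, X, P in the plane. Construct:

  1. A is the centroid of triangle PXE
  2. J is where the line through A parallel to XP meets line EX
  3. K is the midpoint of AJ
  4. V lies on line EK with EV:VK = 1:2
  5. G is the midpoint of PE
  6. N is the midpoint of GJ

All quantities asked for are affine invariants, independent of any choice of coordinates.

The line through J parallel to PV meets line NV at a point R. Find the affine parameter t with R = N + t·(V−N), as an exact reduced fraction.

Assign E = (0, 0), X = (1, 0), P = (0, 1) — the answer is frame-independent, so this choice is without loss of generality.
1. A is the centroid of triangle PXE ⇒ A = (1/3, 1/3)
2. J is where the line through A parallel to XP meets line EX ⇒ J = (2/3, 0)
3. K is the midpoint of AJ ⇒ K = (1/2, 1/6)
4. V lies on line EK with EV:VK = 1:2 ⇒ V = (1/6, 1/18)
5. G is the midpoint of PE ⇒ G = (0, 1/2)
6. N is the midpoint of GJ ⇒ N = (1/3, 1/4)
through J parallel to PV: direction (1/6, -17/18); meets NV at R = (47/82, 391/738)
R = N + t·(V−N) with t = -59/41

t = -59/41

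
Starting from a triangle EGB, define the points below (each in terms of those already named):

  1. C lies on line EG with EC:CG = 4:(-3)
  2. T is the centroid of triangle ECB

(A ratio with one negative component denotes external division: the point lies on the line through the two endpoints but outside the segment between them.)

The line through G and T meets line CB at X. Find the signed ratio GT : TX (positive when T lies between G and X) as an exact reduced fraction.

GT:TX = 5/4

Assign E = (0, 0), G = (1, 0), B = (0, 1) — the answer is frame-independent, so this choice is without loss of generality.
1. C lies on line EG with EC:CG = 4:(-3) ⇒ C = (4, 0)
2. T is the centroid of triangle ECB ⇒ T = (4/3, 1/3)
line GT meets CB at X = (8/5, 3/5)
T = G + t·(X−G) with t = 5/9, so GT:TX = 5/9:4/9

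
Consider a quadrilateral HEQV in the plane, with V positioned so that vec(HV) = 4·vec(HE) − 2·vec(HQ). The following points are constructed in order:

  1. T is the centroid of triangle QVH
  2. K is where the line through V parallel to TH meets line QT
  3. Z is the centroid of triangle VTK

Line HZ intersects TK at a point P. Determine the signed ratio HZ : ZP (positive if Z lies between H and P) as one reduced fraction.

HZ:ZP = -4

Set H = (0, 0), E = (1, 0), Q = (0, 1), V = (4, -2); any affine frame gives the same invariant.
1. T is the centroid of triangle QVH ⇒ T = (4/3, -1/3)
2. K is where the line through V parallel to TH meets line QT ⇒ K = (8/3, -5/3)
3. Z is the centroid of triangle VTK ⇒ Z = (8/3, -4/3)
line HZ meets TK at P = (2, -1)
Z = H + t·(P−H) with t = 4/3, so HZ:ZP = 4/3:-1/3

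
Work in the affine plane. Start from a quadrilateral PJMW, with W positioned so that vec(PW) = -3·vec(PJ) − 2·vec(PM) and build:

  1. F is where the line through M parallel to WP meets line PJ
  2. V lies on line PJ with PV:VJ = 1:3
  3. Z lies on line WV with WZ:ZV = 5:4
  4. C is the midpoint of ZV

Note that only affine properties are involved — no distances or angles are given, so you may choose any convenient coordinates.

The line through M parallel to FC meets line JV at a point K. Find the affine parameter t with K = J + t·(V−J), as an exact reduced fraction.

t = -7/4

Choose coordinates P = (0, 0), J = (1, 0), M = (0, 1), W = (-3, -2).
1. F is where the line through M parallel to WP meets line PJ ⇒ F = (-3/2, 0)
2. V lies on line PJ with PV:VJ = 1:3 ⇒ V = (1/4, 0)
3. Z lies on line WV with WZ:ZV = 5:4 ⇒ Z = (-43/36, -8/9)
4. C is the midpoint of ZV ⇒ C = (-17/36, -4/9)
through M parallel to FC: direction (37/36, -4/9); meets JV at K = (37/16, 0)
K = J + t·(V−J) with t = -7/4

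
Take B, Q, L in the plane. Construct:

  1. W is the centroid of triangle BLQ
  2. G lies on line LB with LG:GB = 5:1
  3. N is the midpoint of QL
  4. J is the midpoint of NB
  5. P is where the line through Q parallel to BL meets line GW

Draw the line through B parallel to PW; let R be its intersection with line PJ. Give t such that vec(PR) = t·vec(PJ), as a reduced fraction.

t = 4

Assign B = (0, 0), Q = (1, 0), L = (0, 1) — the answer is frame-independent, so this choice is without loss of generality.
1. W is the centroid of triangle BLQ ⇒ W = (1/3, 1/3)
2. G lies on line LB with LG:GB = 5:1 ⇒ G = (0, 1/6)
3. N is the midpoint of QL ⇒ N = (1/2, 1/2)
4. J is the midpoint of NB ⇒ J = (1/4, 1/4)
5. P is where the line through Q parallel to BL meets line GW ⇒ P = (1, 2/3)
through B parallel to PW: direction (-2/3, -1/3); meets PJ at R = (-2, -1)
R = P + t·(J−P) with t = 4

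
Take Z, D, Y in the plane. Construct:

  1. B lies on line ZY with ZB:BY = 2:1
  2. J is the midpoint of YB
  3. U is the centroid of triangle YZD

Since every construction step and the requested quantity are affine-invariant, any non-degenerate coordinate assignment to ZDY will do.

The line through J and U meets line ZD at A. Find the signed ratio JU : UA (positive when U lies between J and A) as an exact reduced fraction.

Set Z = (0, 0), D = (1, 0), Y = (0, 1); any affine frame gives the same invariant.
1. B lies on line ZY with ZB:BY = 2:1 ⇒ B = (0, 2/3)
2. J is the midpoint of YB ⇒ J = (0, 5/6)
3. U is the centroid of triangle YZD ⇒ U = (1/3, 1/3)
line JU meets ZD at A = (5/9, 0)
U = J + t·(A−J) with t = 3/5, so JU:UA = 3/5:2/5

JU:UA = 3/2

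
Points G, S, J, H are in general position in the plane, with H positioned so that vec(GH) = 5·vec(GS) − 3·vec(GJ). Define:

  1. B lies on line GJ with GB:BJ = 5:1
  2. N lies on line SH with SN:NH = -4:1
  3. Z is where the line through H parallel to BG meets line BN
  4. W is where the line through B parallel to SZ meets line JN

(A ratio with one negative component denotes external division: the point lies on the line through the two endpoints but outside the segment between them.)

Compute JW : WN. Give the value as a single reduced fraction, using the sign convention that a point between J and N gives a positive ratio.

JW:WN = 3/2

Set G = (0, 0), S = (1, 0), J = (0, 1), H = (5, -3); any affine frame gives the same invariant.
1. B lies on line GJ with GB:BJ = 5:1 ⇒ B = (0, 5/6)
2. N lies on line SH with SN:NH = -4:1 ⇒ N = (19/3, -4)
3. Z is where the line through H parallel to BG meets line BN ⇒ Z = (5, -170/57)
4. W is where the line through B parallel to SZ meets line JN ⇒ W = (19/5, -2)
W = J + t·(N−J) with t = 3/5, so JW:WN = t:(1−t) = 3/5:2/5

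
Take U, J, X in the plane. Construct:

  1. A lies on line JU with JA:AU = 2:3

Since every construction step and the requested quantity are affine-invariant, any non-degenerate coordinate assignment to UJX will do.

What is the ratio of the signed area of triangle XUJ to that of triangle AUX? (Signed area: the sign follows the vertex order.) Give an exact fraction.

Assign U = (0, 0), J = (1, 0), X = (0, 1) — the answer is frame-independent, so this choice is without loss of generality.
1. A lies on line JU with JA:AU = 2:3 ⇒ A = (3/5, 0)
2·[XUJ] = 1, 2·[AUX] = -3/5
[XUJ]:[AUX] = 1:-3/5 = -5/3

[XUJ]:[AUX] = -5/3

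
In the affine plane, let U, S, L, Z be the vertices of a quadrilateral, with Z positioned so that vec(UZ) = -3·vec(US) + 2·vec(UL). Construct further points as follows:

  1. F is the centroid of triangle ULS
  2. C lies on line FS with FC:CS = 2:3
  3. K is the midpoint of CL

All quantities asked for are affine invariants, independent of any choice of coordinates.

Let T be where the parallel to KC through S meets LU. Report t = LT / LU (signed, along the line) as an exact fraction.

Assign U = (0, 0), S = (1, 0), L = (0, 1), Z = (-3, 2) — the answer is frame-independent, so this choice is without loss of generality.
1. F is the centroid of triangle ULS ⇒ F = (1/3, 1/3)
2. C lies on line FS with FC:CS = 2:3 ⇒ C = (3/5, 1/5)
3. K is the midpoint of CL ⇒ K = (3/10, 3/5)
through S parallel to KC: direction (3/10, -2/5); meets LU at T = (0, 4/3)
T = L + t·(U−L) with t = -1/3

t = -1/3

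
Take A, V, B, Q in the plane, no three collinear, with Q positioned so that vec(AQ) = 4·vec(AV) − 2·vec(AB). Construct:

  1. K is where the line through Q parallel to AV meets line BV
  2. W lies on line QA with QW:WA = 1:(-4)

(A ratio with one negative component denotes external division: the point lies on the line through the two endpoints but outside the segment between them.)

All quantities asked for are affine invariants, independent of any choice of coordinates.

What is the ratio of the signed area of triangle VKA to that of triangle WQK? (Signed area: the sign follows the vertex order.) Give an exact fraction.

Work in coordinates with A = (0, 0), V = (1, 0), B = (0, 1), Q = (4, -2).
1. K is where the line through Q parallel to AV meets line BV ⇒ K = (3, -2)
2. W lies on line QA with QW:WA = 1:(-4) ⇒ W = (16/3, -8/3)
2·[VKA] = -2, 2·[WQK] = 2/3
[VKA]:[WQK] = -2:2/3 = -3

[VKA]:[WQK] = -3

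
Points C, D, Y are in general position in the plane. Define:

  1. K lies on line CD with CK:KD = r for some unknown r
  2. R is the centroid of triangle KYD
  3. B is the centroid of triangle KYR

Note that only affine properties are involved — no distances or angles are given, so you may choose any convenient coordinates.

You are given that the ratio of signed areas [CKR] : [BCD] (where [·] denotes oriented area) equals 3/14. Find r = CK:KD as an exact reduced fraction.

Set C = (0, 0), D = (1, 0), Y = (0, 1); any affine frame gives the same invariant.
1. With CK:KD = r, write λ = r/(r+1) so K = C + λ·(D−C); K is affine-linear in λ
2. R is the centroid of triangle KYD ⇒ R is an affine combination of earlier points and hence also affine-linear in λ
3. B is the centroid of triangle KYR ⇒ B is an affine combination of earlier points and hence also affine-linear in λ
Every point depending on K is an affine combination of K and λ-independent points, so each such coordinate is linear in λ; the λ² term in each signed area is a multiple of (D−C)×(D−C) = 0, so 2·[CKR] and 2·[BCD] are each linear in λ. Evaluating at λ=0 and λ=1:
  2·[CKR] = 1/3·λ,   2·[BCD] = 4/9
So [CKR]:[BCD] = (1/3·λ) / (4/9). Setting this equal to 3/14:
  1/3·λ = 3/14·(4/9)  ⇒  λ = 2/7
Then r = λ/(1−λ) = (2/7)/(5/7) = 2/5. Check: with r = 2/5, K = (2/7, 0) and [CKR]:[BCD] = 3/14 as required.

r = 2/5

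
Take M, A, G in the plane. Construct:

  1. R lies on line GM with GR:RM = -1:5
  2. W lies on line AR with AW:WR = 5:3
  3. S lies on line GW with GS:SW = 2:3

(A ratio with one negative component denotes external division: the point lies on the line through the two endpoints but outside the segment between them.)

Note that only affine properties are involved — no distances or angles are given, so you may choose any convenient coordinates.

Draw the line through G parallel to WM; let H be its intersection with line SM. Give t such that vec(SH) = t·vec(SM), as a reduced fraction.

t = -2/3

Assign M = (0, 0), A = (1, 0), G = (0, 1) — the answer is frame-independent, so this choice is without loss of generality.
1. R lies on line GM with GR:RM = -1:5 ⇒ R = (0, 5/4)
2. W lies on line AR with AW:WR = 5:3 ⇒ W = (3/8, 25/32)
3. S lies on line GW with GS:SW = 2:3 ⇒ S = (3/20, 73/80)
through G parallel to WM: direction (-3/8, -25/32); meets SM at H = (1/4, 73/48)
H = S + t·(M−S) with t = -2/3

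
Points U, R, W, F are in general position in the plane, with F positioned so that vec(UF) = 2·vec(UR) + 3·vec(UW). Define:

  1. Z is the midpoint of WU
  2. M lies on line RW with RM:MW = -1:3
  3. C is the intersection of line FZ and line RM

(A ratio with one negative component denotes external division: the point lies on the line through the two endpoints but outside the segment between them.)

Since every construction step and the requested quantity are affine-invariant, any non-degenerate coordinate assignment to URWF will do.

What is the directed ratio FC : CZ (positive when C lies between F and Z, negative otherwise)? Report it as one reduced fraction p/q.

FC:CZ = 8

Choose coordinates U = (0, 0), R = (1, 0), W = (0, 1), F = (2, 3).
1. Z is the midpoint of WU ⇒ Z = (0, 1/2)
2. M lies on line RW with RM:MW = -1:3 ⇒ M = (3/2, -1/2)
3. C is the intersection of line FZ and line RM ⇒ C = (2/9, 7/9)
C = F + t·(Z−F) with t = 8/9, so FC:CZ = t:(1−t) = 8/9:1/9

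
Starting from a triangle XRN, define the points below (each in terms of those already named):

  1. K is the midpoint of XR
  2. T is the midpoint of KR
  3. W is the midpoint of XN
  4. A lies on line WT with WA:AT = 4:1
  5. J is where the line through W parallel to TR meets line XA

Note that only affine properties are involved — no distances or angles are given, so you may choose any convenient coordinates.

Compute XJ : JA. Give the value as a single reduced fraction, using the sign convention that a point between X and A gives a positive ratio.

XJ:JA = -5/4

Choose coordinates X = (0, 0), R = (1, 0), N = (0, 1).
1. K is the midpoint of XR ⇒ K = (1/2, 0)
2. T is the midpoint of KR ⇒ T = (3/4, 0)
3. W is the midpoint of XN ⇒ W = (0, 1/2)
4. A lies on line WT with WA:AT = 4:1 ⇒ A = (3/5, 1/10)
5. J is where the line through W parallel to TR meets line XA ⇒ J = (3, 1/2)
J = X + t·(A−X) with t = 5, so XJ:JA = t:(1−t) = 5:-4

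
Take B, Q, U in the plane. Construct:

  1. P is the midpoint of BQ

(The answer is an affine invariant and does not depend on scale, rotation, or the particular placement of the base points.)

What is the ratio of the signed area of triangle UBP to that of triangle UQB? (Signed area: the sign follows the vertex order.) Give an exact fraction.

Choose coordinates B = (0, 0), Q = (1, 0), U = (0, 1).
1. P is the midpoint of BQ ⇒ P = (1/2, 0)
2·[UBP] = 1/2, 2·[UQB] = -1
[UBP]:[UQB] = 1/2:-1 = -1/2

[UBP]:[UQB] = -1/2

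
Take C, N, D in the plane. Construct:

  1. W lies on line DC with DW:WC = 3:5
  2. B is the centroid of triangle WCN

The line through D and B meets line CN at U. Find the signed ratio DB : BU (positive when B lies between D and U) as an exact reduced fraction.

Work in coordinates with C = (0, 0), N = (1, 0), D = (0, 1).
1. W lies on line DC with DW:WC = 3:5 ⇒ W = (0, 5/8)
2. B is the centroid of triangle WCN ⇒ B = (1/3, 5/24)
line DB meets CN at U = (8/19, 0)
B = D + t·(U−D) with t = 19/24, so DB:BU = 19/24:5/24

DB:BU = 19/5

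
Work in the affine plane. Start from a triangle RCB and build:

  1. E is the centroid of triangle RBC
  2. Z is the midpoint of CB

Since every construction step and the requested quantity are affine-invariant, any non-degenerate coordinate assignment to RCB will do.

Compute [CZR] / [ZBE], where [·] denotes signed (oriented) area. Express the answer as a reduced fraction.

Assign R = (0, 0), C = (1, 0), B = (0, 1) — the answer is frame-independent, so this choice is without loss of generality.
1. E is the centroid of triangle RBC ⇒ E = (1/3, 1/3)
2. Z is the midpoint of CB ⇒ Z = (1/2, 1/2)
2·[CZR] = 1/2, 2·[ZBE] = 1/6
[CZR]:[ZBE] = 1/2:1/6 = 3

[CZR]:[ZBE] = 3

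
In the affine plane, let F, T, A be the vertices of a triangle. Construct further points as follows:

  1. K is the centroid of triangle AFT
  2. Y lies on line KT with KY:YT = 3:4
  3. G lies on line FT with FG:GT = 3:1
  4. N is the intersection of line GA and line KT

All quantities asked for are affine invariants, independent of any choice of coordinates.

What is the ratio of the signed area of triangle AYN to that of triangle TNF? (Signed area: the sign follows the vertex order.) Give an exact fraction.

[AYN]:[TNF] = -1/21

Choose coordinates F = (0, 0), T = (1, 0), A = (0, 1).
1. K is the centroid of triangle AFT ⇒ K = (1/3, 1/3)
2. Y lies on line KT with KY:YT = 3:4 ⇒ Y = (13/21, 4/21)
3. G lies on line FT with FG:GT = 3:1 ⇒ G = (3/4, 0)
4. N is the intersection of line GA and line KT ⇒ N = (3/5, 1/5)
2·[AYN] = -1/105, 2·[TNF] = 1/5
[AYN]:[TNF] = -1/105:1/5 = -1/21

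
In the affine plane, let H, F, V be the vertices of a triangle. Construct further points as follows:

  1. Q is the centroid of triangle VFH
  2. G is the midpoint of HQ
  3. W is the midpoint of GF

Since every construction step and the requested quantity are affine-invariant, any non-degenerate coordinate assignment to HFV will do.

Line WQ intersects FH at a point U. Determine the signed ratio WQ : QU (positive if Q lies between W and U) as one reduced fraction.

Assign H = (0, 0), F = (1, 0), V = (0, 1) — the answer is frame-independent, so this choice is without loss of generality.
1. Q is the centroid of triangle VFH ⇒ Q = (1/3, 1/3)
2. G is the midpoint of HQ ⇒ G = (1/6, 1/6)
3. W is the midpoint of GF ⇒ W = (7/12, 1/12)
line WQ meets FH at U = (2/3, 0)
Q = W + t·(U−W) with t = -3, so WQ:QU = -3:4

WQ:QU = -3/4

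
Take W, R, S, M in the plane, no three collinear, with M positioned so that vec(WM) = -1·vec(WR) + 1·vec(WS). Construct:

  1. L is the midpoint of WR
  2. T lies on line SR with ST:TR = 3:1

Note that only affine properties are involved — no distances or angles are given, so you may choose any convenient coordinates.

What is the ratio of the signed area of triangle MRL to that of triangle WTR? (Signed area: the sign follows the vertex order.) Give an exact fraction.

Assign W = (0, 0), R = (1, 0), S = (0, 1), M = (-1, 1) — the answer is frame-independent, so this choice is without loss of generality.
1. L is the midpoint of WR ⇒ L = (1/2, 0)
2. T lies on line SR with ST:TR = 3:1 ⇒ T = (3/4, 1/4)
2·[MRL] = -1/2, 2·[WTR] = -1/4
[MRL]:[WTR] = -1/2:-1/4 = 2

[MRL]:[WTR] = 2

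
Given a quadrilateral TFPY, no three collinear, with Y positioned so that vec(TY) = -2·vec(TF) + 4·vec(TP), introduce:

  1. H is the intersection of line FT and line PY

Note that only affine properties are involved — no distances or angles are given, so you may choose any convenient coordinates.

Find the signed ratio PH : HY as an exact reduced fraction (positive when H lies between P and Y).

PH:HY = -1/4

Choose coordinates T = (0, 0), F = (1, 0), P = (0, 1), Y = (-2, 4).
1. H is the intersection of line FT and line PY ⇒ H = (2/3, 0)
H = P + t·(Y−P) with t = -1/3, so PH:HY = t:(1−t) = -1/3:4/3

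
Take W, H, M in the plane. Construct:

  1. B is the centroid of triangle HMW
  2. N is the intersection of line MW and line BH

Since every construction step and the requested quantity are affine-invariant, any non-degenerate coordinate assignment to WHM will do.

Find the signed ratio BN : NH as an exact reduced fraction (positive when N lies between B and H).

Work in coordinates with W = (0, 0), H = (1, 0), M = (0, 1).
1. B is the centroid of triangle HMW ⇒ B = (1/3, 1/3)
2. N is the intersection of line MW and line BH ⇒ N = (0, 1/2)
N = B + t·(H−B) with t = -1/2, so BN:NH = t:(1−t) = -1/2:3/2

BN:NH = -1/3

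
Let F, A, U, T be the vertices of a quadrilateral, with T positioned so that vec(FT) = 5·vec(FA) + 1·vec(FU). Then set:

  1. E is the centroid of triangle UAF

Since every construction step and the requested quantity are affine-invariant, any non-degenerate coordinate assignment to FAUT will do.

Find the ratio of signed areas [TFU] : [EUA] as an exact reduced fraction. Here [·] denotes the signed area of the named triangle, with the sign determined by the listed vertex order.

[TFU]:[EUA] = 15

Work in coordinates with F = (0, 0), A = (1, 0), U = (0, 1), T = (5, 1).
1. E is the centroid of triangle UAF ⇒ E = (1/3, 1/3)
2·[TFU] = -5, 2·[EUA] = -1/3
[TFU]:[EUA] = -5:-1/3 = 15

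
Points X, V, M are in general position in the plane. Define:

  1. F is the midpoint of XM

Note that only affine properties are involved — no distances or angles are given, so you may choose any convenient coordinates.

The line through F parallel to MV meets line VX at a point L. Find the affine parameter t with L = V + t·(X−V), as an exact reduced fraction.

Set X = (0, 0), V = (1, 0), M = (0, 1); any affine frame gives the same invariant.
1. F is the midpoint of XM ⇒ F = (0, 1/2)
through F parallel to MV: direction (1, -1); meets VX at L = (1/2, 0)
L = V + t·(X−V) with t = 1/2

t = 1/2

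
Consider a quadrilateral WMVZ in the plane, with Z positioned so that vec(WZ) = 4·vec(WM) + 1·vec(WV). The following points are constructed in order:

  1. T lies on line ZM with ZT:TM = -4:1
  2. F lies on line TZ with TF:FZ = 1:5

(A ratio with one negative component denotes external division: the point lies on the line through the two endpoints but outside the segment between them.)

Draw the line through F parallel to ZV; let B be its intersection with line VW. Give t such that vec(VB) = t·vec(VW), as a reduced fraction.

t = 10/9

Choose coordinates W = (0, 0), M = (1, 0), V = (0, 1), Z = (4, 1).
1. T lies on line ZM with ZT:TM = -4:1 ⇒ T = (0, -1/3)
2. F lies on line TZ with TF:FZ = 1:5 ⇒ F = (2/3, -1/9)
through F parallel to ZV: direction (-4, 0); meets VW at B = (0, -1/9)
B = V + t·(W−V) with t = 10/9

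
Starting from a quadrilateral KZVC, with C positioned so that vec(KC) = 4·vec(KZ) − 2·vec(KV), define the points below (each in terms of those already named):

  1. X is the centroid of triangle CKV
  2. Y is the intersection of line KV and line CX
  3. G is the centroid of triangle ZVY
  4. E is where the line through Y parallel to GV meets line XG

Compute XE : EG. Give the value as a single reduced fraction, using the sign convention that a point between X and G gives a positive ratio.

Set K = (0, 0), Z = (1, 0), V = (0, 1), C = (4, -2); any affine frame gives the same invariant.
1. X is the centroid of triangle CKV ⇒ X = (4/3, -1/3)
2. Y is the intersection of line KV and line CX ⇒ Y = (0, 1/2)
3. G is the centroid of triangle ZVY ⇒ G = (1/3, 1/2)
4. E is where the line through Y parallel to GV meets line XG ⇒ E = (-5/12, 9/8)
E = X + t·(G−X) with t = 7/4, so XE:EG = t:(1−t) = 7/4:-3/4

XE:EG = -7/3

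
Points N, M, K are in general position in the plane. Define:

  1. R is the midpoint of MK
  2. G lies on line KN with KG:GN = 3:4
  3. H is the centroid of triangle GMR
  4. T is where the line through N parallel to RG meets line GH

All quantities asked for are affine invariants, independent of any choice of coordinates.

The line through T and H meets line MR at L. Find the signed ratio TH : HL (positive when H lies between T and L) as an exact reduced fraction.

Choose coordinates N = (0, 0), M = (1, 0), K = (0, 1).
1. R is the midpoint of MK ⇒ R = (1/2, 1/2)
2. G lies on line KN with KG:GN = 3:4 ⇒ G = (0, 4/7)
3. H is the centroid of triangle GMR ⇒ H = (1/2, 5/14)
4. T is where the line through N parallel to RG meets line GH ⇒ T = (2, -2/7)
line TH meets MR at L = (3/4, 1/4)
H = T + t·(L−T) with t = 6/5, so TH:HL = 6/5:-1/5

TH:HL = -6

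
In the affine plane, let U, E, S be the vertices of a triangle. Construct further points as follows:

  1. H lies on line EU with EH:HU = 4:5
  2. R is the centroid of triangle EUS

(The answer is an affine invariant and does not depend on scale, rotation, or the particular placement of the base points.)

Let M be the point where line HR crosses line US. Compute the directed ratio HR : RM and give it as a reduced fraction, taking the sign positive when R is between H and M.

HR:RM = 2/3

Set U = (0, 0), E = (1, 0), S = (0, 1); any affine frame gives the same invariant.
1. H lies on line EU with EH:HU = 4:5 ⇒ H = (5/9, 0)
2. R is the centroid of triangle EUS ⇒ R = (1/3, 1/3)
line HR meets US at M = (0, 5/6)
R = H + t·(M−H) with t = 2/5, so HR:RM = 2/5:3/5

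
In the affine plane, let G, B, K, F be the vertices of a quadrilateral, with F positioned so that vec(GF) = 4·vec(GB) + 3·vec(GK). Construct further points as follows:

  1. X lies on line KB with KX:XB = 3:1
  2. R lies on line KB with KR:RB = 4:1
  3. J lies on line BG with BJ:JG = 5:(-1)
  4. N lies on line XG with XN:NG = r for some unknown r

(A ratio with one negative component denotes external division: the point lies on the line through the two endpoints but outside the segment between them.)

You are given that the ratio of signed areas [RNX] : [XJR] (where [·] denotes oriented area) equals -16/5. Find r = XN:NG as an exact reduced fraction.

Set G = (0, 0), B = (1, 0), K = (0, 1), F = (4, 3); any affine frame gives the same invariant.
1. X lies on line KB with KX:XB = 3:1 ⇒ X = (3/4, 1/4)
2. R lies on line KB with KR:RB = 4:1 ⇒ R = (4/5, 1/5)
3. J lies on line BG with BJ:JG = 5:(-1) ⇒ J = (-1/4, 0)
4. With XN:NG = r, write λ = r/(r+1) so N = X + λ·(G−X); N is affine-linear in λ
Every point depending on N is an affine combination of N and λ-independent points, so each such coordinate is linear in λ; the λ² term in each signed area is a multiple of (G−X)×(G−X) = 0, so 2·[RNX] and 2·[XJR] are each linear in λ. Evaluating at λ=0 and λ=1:
  2·[RNX] = -1/20·λ,   2·[XJR] = 1/16
So [RNX]:[XJR] = (-1/20·λ) / (1/16). Setting this equal to -16/5:
  -1/20·λ = -16/5·(1/16)  ⇒  λ = 4
Then r = λ/(1−λ) = (4)/(-3) = -4/3. Check: with r = -4/3, N = (-9/4, -3/4) and [RNX]:[XJR] = -16/5 as required.

r = -4/3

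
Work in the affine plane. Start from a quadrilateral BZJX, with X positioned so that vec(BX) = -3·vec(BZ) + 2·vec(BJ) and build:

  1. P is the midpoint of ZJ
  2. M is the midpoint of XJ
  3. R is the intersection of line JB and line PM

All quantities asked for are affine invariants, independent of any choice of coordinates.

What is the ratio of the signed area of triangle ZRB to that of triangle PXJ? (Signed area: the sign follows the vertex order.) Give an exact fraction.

[ZRB]:[PXJ] = -3/4

Assign B = (0, 0), Z = (1, 0), J = (0, 1), X = (-3, 2) — the answer is frame-independent, so this choice is without loss of generality.
1. P is the midpoint of ZJ ⇒ P = (1/2, 1/2)
2. M is the midpoint of XJ ⇒ M = (-3/2, 3/2)
3. R is the intersection of line JB and line PM ⇒ R = (0, 3/4)
2·[ZRB] = 3/4, 2·[PXJ] = -1
[ZRB]:[PXJ] = 3/4:-1 = -3/4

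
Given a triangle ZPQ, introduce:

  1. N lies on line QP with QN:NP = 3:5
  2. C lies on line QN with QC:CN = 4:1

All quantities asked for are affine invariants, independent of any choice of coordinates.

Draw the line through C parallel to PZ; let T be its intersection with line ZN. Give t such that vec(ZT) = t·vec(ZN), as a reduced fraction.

t = 28/25

Work in coordinates with Z = (0, 0), P = (1, 0), Q = (0, 1).
1. N lies on line QP with QN:NP = 3:5 ⇒ N = (3/8, 5/8)
2. C lies on line QN with QC:CN = 4:1 ⇒ C = (3/10, 7/10)
through C parallel to PZ: direction (-1, 0); meets ZN at T = (21/50, 7/10)
T = Z + t·(N−Z) with t = 28/25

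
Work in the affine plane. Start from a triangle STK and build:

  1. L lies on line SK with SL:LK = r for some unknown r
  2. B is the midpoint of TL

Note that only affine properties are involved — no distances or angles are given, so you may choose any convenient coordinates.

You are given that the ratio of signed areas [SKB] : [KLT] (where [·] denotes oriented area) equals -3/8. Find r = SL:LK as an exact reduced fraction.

r = -1/4

Choose coordinates S = (0, 0), T = (1, 0), K = (0, 1).
1. With SL:LK = r, write λ = r/(r+1) so L = S + λ·(K−S); L is affine-linear in λ
2. B is the midpoint of TL ⇒ B is an affine combination of earlier points and hence also affine-linear in λ
Every point depending on L is an affine combination of L and λ-independent points, so each such coordinate is linear in λ; the λ² term in each signed area is a multiple of (K−S)×(K−S) = 0, so 2·[SKB] and 2·[KLT] are each linear in λ. Evaluating at λ=0 and λ=1:
  2·[SKB] = -1/2,   2·[KLT] = −λ + 1
So [SKB]:[KLT] = (-1/2) / (−λ + 1). Setting this equal to -3/8:
  -1/2 = -3/8·(−λ + 1)  ⇒  λ = -1/3
Then r = λ/(1−λ) = (-1/3)/(4/3) = -1/4. Check: with r = -1/4, L = (0, -1/3) and [SKB]:[KLT] = -3/8 as required.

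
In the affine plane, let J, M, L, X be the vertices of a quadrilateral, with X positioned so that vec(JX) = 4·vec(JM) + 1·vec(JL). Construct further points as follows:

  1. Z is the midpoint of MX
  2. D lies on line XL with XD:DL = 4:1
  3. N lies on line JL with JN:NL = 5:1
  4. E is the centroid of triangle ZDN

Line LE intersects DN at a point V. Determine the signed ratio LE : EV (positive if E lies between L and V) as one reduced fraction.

LE:EV = -65/41

Assign J = (0, 0), M = (1, 0), L = (0, 1), X = (4, 1) — the answer is frame-independent, so this choice is without loss of generality.
1. Z is the midpoint of MX ⇒ Z = (5/2, 1/2)
2. D lies on line XL with XD:DL = 4:1 ⇒ D = (4/5, 1)
3. N lies on line JL with JN:NL = 5:1 ⇒ N = (0, 5/6)
4. E is the centroid of triangle ZDN ⇒ E = (11/10, 7/9)
line LE meets DN at V = (132/325, 179/195)
E = L + t·(V−L) with t = 65/24, so LE:EV = 65/24:-41/24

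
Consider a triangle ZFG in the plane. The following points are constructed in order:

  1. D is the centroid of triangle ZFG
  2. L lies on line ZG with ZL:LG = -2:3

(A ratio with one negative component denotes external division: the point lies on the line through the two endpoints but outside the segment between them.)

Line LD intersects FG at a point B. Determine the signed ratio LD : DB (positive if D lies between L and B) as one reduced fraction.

LD:DB = 8

Choose coordinates Z = (0, 0), F = (1, 0), G = (0, 1).
1. D is the centroid of triangle ZFG ⇒ D = (1/3, 1/3)
2. L lies on line ZG with ZL:LG = -2:3 ⇒ L = (0, -2)
line LD meets FG at B = (3/8, 5/8)
D = L + t·(B−L) with t = 8/9, so LD:DB = 8/9:1/9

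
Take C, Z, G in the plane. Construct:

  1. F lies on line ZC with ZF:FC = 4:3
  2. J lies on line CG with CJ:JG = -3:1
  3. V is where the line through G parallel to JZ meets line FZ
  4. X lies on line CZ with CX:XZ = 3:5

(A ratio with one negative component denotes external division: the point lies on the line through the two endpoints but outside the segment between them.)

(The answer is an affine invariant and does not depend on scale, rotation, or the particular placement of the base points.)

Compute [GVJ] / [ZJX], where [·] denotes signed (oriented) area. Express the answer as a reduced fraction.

[GVJ]:[ZJX] = 16/45

Work in coordinates with C = (0, 0), Z = (1, 0), G = (0, 1).
1. F lies on line ZC with ZF:FC = 4:3 ⇒ F = (3/7, 0)
2. J lies on line CG with CJ:JG = -3:1 ⇒ J = (0, 3/2)
3. V is where the line through G parallel to JZ meets line FZ ⇒ V = (2/3, 0)
4. X lies on line CZ with CX:XZ = 3:5 ⇒ X = (3/8, 0)
2·[GVJ] = 1/3, 2·[ZJX] = 15/16
[GVJ]:[ZJX] = 1/3:15/16 = 16/45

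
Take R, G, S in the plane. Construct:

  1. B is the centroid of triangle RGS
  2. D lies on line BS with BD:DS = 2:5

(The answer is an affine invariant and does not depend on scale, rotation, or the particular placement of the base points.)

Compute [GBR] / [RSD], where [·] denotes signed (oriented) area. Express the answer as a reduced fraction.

[GBR]:[RSD] = -7/5

Choose coordinates R = (0, 0), G = (1, 0), S = (0, 1).
1. B is the centroid of triangle RGS ⇒ B = (1/3, 1/3)
2. D lies on line BS with BD:DS = 2:5 ⇒ D = (5/21, 11/21)
2·[GBR] = 1/3, 2·[RSD] = -5/21
[GBR]:[RSD] = 1/3:-5/21 = -7/5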